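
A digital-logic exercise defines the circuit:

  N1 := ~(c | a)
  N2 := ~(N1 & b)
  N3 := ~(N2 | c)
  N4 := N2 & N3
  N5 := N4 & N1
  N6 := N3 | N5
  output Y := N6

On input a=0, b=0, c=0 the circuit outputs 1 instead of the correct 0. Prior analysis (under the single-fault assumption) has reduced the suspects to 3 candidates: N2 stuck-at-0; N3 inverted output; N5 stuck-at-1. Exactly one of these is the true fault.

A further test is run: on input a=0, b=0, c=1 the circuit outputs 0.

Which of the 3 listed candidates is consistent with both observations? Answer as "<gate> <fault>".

Evaluate each candidate on input a=0, b=0, c=1:
  N2 stuck-at-0: N1=0, N2=0 [stuck-at-0], N3=0, N4=0, N5=0, N6=0 → 0 — matches
  N3 inverted output: N1=0, N2=1, N3=1 [inverted output], N4=1, N5=0, N6=1 → 1 — eliminated
  N5 stuck-at-1: N1=0, N2=1, N3=0, N4=0, N5=1 [stuck-at-1], N6=1 → 1 — eliminated
Only N2 stuck-at-0 reproduces the observed 0.

N2 stuck-at-0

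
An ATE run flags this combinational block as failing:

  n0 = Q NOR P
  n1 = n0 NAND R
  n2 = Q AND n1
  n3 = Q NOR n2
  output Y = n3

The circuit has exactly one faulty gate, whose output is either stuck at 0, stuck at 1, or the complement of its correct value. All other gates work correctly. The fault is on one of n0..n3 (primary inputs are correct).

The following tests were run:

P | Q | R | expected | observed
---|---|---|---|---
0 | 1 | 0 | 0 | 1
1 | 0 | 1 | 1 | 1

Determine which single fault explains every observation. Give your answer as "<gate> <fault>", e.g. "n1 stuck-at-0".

n3 stuck-at-1

Fault-free values for test 1 (P=0, Q=1, R=0): n0=0, n1=1, n2=1, n3=0, giving Y=0. Observed 1.
Test 1: faults giving observed 1 are {n3 stuck-at-1, n3 inverted output}.
Test 2 (P=1, Q=0, R=1): fault-free n0=0, n1=1, n2=0, n3=1 → 1; observed 1. Eliminates n3 inverted output.
Only n3 stuck-at-1 is consistent with every test.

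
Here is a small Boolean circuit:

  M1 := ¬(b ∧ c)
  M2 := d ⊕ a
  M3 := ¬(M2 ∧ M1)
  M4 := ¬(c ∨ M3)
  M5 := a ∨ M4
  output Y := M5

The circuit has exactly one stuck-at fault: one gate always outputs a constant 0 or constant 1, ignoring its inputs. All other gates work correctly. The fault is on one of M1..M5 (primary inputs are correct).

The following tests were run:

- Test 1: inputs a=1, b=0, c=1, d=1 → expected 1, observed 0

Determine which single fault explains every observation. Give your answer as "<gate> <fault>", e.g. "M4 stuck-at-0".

Fault-free values for test 1 (a=1, b=0, c=1, d=1): M1=1, M2=0, M3=1, M4=0, M5=1, giving Y=1. Observed 0.
Test 1: faults giving observed 0 are {M5 stuck-at-0}.
Only M5 stuck-at-0 is consistent with every test.

M5 stuck-at-0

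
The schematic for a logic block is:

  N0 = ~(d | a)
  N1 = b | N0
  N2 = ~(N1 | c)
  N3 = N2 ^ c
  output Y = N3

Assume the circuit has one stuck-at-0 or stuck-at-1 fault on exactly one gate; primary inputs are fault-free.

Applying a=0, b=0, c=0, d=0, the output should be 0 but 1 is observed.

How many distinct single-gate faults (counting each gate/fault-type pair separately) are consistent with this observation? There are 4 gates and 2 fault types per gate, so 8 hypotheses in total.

Fault-free: N0=1, N1=1, N2=0, N3=0 → 0. Observed 1.
  N0 stuck-at-0: output 1 ✓
  N0 stuck-at-1: output 0 ✗
  N1 stuck-at-0: output 1 ✓
  N1 stuck-at-1: output 0 ✗
  N2 stuck-at-0: output 0 ✗
  N2 stuck-at-1: output 1 ✓
  N3 stuck-at-0: output 0 ✗
  N3 stuck-at-1: output 1 ✓
Consistent faults: {N0 stuck-at-0, N1 stuck-at-0, N2 stuck-at-1, N3 stuck-at-1} — 4 in all.

4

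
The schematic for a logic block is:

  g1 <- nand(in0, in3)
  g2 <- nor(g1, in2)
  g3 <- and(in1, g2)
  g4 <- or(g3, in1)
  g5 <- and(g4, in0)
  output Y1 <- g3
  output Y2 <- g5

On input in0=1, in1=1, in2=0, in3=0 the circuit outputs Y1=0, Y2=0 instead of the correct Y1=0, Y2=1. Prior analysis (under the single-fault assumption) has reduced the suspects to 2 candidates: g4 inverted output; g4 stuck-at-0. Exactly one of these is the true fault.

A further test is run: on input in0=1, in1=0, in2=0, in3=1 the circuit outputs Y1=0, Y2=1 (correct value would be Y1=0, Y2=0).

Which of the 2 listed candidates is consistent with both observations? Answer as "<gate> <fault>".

g4 inverted output

Evaluate each candidate on input in0=1, in1=0, in2=0, in3=1:
  g4 inverted output: g1=0, g2=1, g3=0, g4=1 [inverted output], g5=1 → Y1=0, Y2=1 — matches
  g4 stuck-at-0: g1=0, g2=1, g3=0, g4=0 [stuck-at-0], g5=0 → Y1=0, Y2=0 — eliminated
Only g4 inverted output reproduces the observed Y1=0, Y2=1.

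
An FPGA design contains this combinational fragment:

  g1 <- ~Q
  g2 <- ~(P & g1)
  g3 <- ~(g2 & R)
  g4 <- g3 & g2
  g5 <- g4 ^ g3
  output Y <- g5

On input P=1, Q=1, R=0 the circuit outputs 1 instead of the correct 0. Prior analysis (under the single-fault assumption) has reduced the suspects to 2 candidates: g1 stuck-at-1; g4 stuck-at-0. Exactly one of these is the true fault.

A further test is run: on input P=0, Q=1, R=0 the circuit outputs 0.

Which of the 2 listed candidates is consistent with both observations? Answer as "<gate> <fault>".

Evaluate each candidate on input P=0, Q=1, R=0:
  g1 stuck-at-1: g1=1 [stuck-at-1], g2=1, g3=1, g4=1, g5=0 → 0 — matches
  g4 stuck-at-0: g1=0, g2=1, g3=1, g4=0 [stuck-at-0], g5=1 → 1 — eliminated
Only g1 stuck-at-1 reproduces the observed 0.

g1 stuck-at-1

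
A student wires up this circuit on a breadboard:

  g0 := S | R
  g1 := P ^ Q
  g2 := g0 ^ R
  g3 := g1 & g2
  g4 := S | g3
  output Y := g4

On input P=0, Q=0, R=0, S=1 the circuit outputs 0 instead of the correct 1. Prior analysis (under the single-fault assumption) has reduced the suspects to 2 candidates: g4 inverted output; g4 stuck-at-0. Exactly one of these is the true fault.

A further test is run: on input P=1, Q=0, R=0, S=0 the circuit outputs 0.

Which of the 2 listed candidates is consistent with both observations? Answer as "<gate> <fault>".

g4 stuck-at-0

Evaluate each candidate on input P=1, Q=0, R=0, S=0:
  g4 inverted output: g0=0, g1=1, g2=0, g3=0, g4=1 [inverted output] → 1 — eliminated
  g4 stuck-at-0: g0=0, g1=1, g2=0, g3=0, g4=0 [stuck-at-0] → 0 — matches
Only g4 stuck-at-0 reproduces the observed 0.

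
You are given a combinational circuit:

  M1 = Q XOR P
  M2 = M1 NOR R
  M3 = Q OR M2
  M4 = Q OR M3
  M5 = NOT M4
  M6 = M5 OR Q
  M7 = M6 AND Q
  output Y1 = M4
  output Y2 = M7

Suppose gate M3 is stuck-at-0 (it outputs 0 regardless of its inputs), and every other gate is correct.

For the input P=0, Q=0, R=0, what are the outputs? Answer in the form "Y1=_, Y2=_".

Propagate with M3 forced: M1=0, M2=1, M3=0 [stuck-at-0], M4=0, M5=1, M6=1, M7=0.
So the outputs are Y1=0, Y2=0. (Without the fault they would be Y1=1, Y2=0.)

Y1=0, Y2=0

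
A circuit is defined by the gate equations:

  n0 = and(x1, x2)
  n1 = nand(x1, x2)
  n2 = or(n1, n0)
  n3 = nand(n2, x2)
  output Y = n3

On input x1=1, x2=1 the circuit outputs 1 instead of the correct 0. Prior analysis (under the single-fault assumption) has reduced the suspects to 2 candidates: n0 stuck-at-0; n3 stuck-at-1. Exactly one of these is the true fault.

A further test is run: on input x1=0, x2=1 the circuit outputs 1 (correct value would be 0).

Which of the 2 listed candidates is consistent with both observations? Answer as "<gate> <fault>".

Evaluate each candidate on input x1=0, x2=1:
  n0 stuck-at-0: n0=0 [stuck-at-0], n1=1, n2=1, n3=0 → 0 — eliminated
  n3 stuck-at-1: n0=0, n1=1, n2=1, n3=1 [stuck-at-1] → 1 — matches
Only n3 stuck-at-1 reproduces the observed 1.

n3 stuck-at-1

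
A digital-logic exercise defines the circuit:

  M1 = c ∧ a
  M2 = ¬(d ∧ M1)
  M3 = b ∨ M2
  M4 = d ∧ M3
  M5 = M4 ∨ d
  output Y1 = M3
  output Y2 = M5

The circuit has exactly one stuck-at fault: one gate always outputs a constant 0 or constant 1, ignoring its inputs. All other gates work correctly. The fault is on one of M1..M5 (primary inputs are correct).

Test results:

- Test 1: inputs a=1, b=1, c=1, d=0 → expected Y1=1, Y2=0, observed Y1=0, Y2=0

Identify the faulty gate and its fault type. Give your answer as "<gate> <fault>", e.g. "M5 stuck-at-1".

Fault-free values for test 1 (a=1, b=1, c=1, d=0): M1=1, M2=1, M3=1, M4=0, M5=0, giving Y1=1, Y2=0. Observed Y1=0, Y2=0.
Test 1: faults giving observed Y1=0, Y2=0 are {M3 stuck-at-0}.
Only M3 stuck-at-0 is consistent with every test.

M3 stuck-at-0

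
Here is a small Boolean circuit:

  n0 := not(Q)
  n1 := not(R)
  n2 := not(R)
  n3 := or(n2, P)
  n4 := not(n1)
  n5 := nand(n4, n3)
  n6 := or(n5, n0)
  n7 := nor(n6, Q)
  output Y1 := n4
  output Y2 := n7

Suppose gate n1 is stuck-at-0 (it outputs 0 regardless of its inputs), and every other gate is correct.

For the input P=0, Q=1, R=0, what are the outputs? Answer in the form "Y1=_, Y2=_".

Y1=1, Y2=0

Propagate with n1 forced: n0=0, n1=0 [stuck-at-0], n2=1, n3=1, n4=1, n5=0, n6=0, n7=0.
So the outputs are Y1=1, Y2=0. (Without the fault they would be Y1=0, Y2=0.)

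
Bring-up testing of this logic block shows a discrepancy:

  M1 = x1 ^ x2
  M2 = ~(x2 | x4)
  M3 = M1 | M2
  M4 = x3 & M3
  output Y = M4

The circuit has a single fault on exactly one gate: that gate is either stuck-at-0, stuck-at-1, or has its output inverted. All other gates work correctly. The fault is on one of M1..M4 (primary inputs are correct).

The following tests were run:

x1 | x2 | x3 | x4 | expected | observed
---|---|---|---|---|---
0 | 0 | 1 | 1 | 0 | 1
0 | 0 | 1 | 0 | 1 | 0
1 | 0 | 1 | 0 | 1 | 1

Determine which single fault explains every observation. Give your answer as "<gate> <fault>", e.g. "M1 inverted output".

Fault-free values for test 1 (x1=0, x2=0, x3=1, x4=1): M1=0, M2=0, M3=0, M4=0, giving Y=0. Observed 1.
Test 1: faults giving observed 1 are {M1 stuck-at-1, M1 inverted output, M2 stuck-at-1, M2 inverted output, M3 stuck-at-1, M3 inverted output, M4 stuck-at-1, M4 inverted output}.
Test 2 (x1=0, x2=0, x3=1, x4=0): fault-free M1=0, M2=1, M3=1, M4=1 → 1; observed 0. Eliminates M1 stuck-at-1, M1 inverted output, M2 stuck-at-1, M3 stuck-at-1, M4 stuck-at-1.
Test 3 (x1=1, x2=0, x3=1, x4=0): fault-free M1=1, M2=1, M3=1, M4=1 → 1; observed 1. Eliminates M3 inverted output, M4 inverted output.
Only M2 inverted output is consistent with every test.

M2 inverted output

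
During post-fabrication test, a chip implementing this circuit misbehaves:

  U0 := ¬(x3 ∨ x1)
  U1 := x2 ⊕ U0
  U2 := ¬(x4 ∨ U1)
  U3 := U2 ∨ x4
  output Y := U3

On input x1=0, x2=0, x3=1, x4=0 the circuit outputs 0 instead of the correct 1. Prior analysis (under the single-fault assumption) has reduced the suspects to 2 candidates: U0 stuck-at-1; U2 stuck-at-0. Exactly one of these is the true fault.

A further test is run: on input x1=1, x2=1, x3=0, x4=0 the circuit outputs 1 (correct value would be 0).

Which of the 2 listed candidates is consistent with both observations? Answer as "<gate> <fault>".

U0 stuck-at-1

Evaluate each candidate on input x1=1, x2=1, x3=0, x4=0:
  U0 stuck-at-1: U0=1 [stuck-at-1], U1=0, U2=1, U3=1 → 1 — matches
  U2 stuck-at-0: U0=0, U1=1, U2=0 [stuck-at-0], U3=0 → 0 — eliminated
Only U0 stuck-at-1 reproduces the observed 1.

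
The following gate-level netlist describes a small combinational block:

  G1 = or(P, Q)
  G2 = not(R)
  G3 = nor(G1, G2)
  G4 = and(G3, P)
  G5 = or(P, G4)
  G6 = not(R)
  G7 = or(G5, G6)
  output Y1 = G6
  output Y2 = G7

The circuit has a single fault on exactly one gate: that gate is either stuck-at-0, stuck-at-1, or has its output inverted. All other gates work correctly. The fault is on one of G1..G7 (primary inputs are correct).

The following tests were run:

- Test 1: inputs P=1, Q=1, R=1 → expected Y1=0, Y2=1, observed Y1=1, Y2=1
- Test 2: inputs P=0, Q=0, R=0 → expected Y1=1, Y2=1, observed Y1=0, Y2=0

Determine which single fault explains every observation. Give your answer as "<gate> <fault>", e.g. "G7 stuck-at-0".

G6 inverted output

Fault-free values for test 1 (P=1, Q=1, R=1): G1=1, G2=0, G3=0, G4=0, G5=1, G6=0, G7=1, giving Y1=0, Y2=1. Observed Y1=1, Y2=1.
Test 1: faults giving observed Y1=1, Y2=1 are {G6 stuck-at-1, G6 inverted output}.
Test 2 (P=0, Q=0, R=0): fault-free G1=0, G2=1, G3=0, G4=0, G5=0, G6=1, G7=1 → Y1=1, Y2=1; observed Y1=0, Y2=0. Eliminates G6 stuck-at-1.
Only G6 inverted output is consistent with every test.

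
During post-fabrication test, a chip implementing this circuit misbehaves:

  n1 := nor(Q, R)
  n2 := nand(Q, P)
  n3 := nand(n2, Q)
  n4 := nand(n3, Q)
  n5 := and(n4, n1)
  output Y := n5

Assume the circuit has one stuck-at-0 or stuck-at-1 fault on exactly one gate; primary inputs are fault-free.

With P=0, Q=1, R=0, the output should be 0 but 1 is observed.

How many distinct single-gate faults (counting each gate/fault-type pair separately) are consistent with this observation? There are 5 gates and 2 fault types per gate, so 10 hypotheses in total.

2

Fault-free: n1=0, n2=1, n3=0, n4=1, n5=0 → 0. Observed 1.
  n1 stuck-at-0: output 0 ✗
  n1 stuck-at-1: output 1 ✓
  n2 stuck-at-0: output 0 ✗
  n2 stuck-at-1: output 0 ✗
  n3 stuck-at-0: output 0 ✗
  n3 stuck-at-1: output 0 ✗
  n4 stuck-at-0: output 0 ✗
  n4 stuck-at-1: output 0 ✗
  n5 stuck-at-0: output 0 ✗
  n5 stuck-at-1: output 1 ✓
Consistent faults: {n1 stuck-at-1, n5 stuck-at-1} — 2 in all.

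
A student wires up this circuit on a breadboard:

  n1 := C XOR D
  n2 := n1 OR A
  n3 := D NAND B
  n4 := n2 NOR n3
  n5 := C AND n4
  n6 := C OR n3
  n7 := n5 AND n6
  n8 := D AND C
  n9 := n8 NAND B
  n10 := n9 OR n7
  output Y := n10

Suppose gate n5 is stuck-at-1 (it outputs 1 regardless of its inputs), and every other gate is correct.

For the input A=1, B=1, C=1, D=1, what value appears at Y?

1

Propagate with n5 forced: n1=0, n2=1, n3=0, n4=0, n5=1 [stuck-at-1], n6=1, n7=1, n8=1, n9=0, n10=1.
So Y = 1. (Without the fault it would be 0.)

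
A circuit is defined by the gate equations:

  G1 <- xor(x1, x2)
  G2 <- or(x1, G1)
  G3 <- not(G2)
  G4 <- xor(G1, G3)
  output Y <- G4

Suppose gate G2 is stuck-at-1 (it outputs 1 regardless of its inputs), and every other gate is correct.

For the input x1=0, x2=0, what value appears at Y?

Propagate with G2 forced: G1=0, G2=1 [stuck-at-1], G3=0, G4=0.
So Y = 0. (Without the fault it would be 1.)

0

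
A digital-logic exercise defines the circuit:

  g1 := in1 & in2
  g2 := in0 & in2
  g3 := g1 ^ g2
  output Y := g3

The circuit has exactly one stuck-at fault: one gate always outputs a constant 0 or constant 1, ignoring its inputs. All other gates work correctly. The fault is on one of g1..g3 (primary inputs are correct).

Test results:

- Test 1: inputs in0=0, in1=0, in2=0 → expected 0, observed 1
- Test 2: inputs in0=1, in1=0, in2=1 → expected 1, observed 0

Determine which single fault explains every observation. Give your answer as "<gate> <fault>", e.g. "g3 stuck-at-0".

Fault-free values for test 1 (in0=0, in1=0, in2=0): g1=0, g2=0, g3=0, giving Y=0. Observed 1.
Test 1: faults giving observed 1 are {g1 stuck-at-1, g2 stuck-at-1, g3 stuck-at-1}.
Test 2 (in0=1, in1=0, in2=1): fault-free g1=0, g2=1, g3=1 → 1; observed 0. Eliminates g2 stuck-at-1, g3 stuck-at-1.
Only g1 stuck-at-1 is consistent with every test.

g1 stuck-at-1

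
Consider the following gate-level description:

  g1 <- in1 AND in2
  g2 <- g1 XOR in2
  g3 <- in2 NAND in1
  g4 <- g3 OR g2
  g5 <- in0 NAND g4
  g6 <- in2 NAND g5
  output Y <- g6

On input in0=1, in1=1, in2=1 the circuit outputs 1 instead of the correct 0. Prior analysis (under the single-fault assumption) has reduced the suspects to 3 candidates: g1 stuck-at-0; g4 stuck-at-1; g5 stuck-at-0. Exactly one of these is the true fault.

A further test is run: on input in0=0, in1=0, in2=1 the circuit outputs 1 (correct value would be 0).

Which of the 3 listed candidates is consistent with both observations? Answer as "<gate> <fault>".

g5 stuck-at-0

Evaluate each candidate on input in0=0, in1=0, in2=1:
  g1 stuck-at-0: g1=0 [stuck-at-0], g2=1, g3=1, g4=1, g5=1, g6=0 → 0 — eliminated
  g4 stuck-at-1: g1=0, g2=1, g3=1, g4=1 [stuck-at-1], g5=1, g6=0 → 0 — eliminated
  g5 stuck-at-0: g1=0, g2=1, g3=1, g4=1, g5=0 [stuck-at-0], g6=1 → 1 — matches
Only g5 stuck-at-0 reproduces the observed 1.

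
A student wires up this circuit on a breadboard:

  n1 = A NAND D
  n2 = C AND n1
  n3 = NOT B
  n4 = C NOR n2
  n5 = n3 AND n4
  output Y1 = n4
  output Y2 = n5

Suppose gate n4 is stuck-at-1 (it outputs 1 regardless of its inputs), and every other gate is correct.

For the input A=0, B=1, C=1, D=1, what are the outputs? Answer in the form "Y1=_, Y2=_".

Y1=1, Y2=0

Propagate with n4 forced: n1=1, n2=1, n3=0, n4=1 [stuck-at-1], n5=0.
So the outputs are Y1=1, Y2=0. (Without the fault they would be Y1=0, Y2=0.)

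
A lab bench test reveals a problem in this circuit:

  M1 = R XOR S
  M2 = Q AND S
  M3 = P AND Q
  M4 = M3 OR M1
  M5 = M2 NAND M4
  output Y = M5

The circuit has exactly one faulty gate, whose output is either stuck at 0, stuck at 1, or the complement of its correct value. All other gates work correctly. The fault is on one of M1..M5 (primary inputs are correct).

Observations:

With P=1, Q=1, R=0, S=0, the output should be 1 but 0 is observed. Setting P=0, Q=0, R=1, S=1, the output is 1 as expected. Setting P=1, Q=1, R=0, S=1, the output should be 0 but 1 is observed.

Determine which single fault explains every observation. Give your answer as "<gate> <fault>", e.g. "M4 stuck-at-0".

Fault-free values for test 1 (P=1, Q=1, R=0, S=0): M1=0, M2=0, M3=1, M4=1, M5=1, giving Y=1. Observed 0.
Test 1: faults giving observed 0 are {M2 stuck-at-1, M2 inverted output, M5 stuck-at-0, M5 inverted output}.
Test 2 (P=0, Q=0, R=1, S=1): fault-free M1=0, M2=0, M3=0, M4=0, M5=1 → 1; observed 1. Eliminates M5 stuck-at-0, M5 inverted output.
Test 3 (P=1, Q=1, R=0, S=1): fault-free M1=1, M2=1, M3=1, M4=1, M5=0 → 0; observed 1. Eliminates M2 stuck-at-1.
Only M2 inverted output is consistent with every test.

M2 inverted output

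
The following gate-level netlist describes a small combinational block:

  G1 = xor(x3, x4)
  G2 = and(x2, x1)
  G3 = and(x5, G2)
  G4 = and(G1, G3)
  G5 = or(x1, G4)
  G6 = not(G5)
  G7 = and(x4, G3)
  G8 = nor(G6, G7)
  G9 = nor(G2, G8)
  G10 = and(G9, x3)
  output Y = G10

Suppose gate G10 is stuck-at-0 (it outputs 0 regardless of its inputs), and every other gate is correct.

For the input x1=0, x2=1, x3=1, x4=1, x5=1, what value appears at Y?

Propagate with G10 forced: G1=0, G2=0, G3=0, G4=0, G5=0, G6=1, G7=0, G8=0, G9=1, G10=0 [stuck-at-0].
So Y = 0. (Without the fault it would be 1.)

0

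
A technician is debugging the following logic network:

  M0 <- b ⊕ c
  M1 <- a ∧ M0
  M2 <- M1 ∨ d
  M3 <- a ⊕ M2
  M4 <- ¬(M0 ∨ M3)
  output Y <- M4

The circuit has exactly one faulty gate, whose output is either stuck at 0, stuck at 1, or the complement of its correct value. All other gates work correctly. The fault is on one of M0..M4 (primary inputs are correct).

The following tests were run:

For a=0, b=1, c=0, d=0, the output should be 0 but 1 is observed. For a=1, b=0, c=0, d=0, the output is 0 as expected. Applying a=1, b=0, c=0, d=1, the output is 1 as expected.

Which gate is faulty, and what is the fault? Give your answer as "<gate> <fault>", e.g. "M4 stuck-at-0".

M0 stuck-at-0

Fault-free values for test 1 (a=0, b=1, c=0, d=0): M0=1, M1=0, M2=0, M3=0, M4=0, giving Y=0. Observed 1.
Test 1: faults giving observed 1 are {M0 stuck-at-0, M0 inverted output, M4 stuck-at-1, M4 inverted output}.
Test 2 (a=1, b=0, c=0, d=0): fault-free M0=0, M1=0, M2=0, M3=1, M4=0 → 0; observed 0. Eliminates M4 stuck-at-1, M4 inverted output.
Test 3 (a=1, b=0, c=0, d=1): fault-free M0=0, M1=0, M2=1, M3=0, M4=1 → 1; observed 1. Eliminates M0 inverted output.
Only M0 stuck-at-0 is consistent with every test.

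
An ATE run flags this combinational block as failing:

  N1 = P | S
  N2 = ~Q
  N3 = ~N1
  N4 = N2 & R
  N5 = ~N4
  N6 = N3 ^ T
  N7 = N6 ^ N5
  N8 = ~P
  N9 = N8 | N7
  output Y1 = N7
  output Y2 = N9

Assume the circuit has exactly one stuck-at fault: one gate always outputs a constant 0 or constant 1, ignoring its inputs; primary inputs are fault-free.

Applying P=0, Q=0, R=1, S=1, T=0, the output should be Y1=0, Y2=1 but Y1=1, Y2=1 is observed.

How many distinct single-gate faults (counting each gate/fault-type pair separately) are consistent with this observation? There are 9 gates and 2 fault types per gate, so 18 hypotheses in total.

Fault-free: N1=1, N2=1, N3=0, N4=1, N5=0, N6=0, N7=0, N8=1, N9=1 → Y1=0, Y2=1. Observed Y1=1, Y2=1.
  N1: stuck-at-0 ✓; others ✗
  N2: stuck-at-0 ✓; others ✗
  N3: stuck-at-1 ✓; others ✗
  N4: stuck-at-0 ✓; others ✗
  N5: stuck-at-1 ✓; others ✗
  N6: stuck-at-1 ✓; others ✗
  N7: stuck-at-1 ✓; others ✗
  N8: none of the 2 fault types match ✗
  N9: none of the 2 fault types match ✗
Consistent faults: {N1 stuck-at-0, N2 stuck-at-0, N3 stuck-at-1, N4 stuck-at-0, N5 stuck-at-1, N6 stuck-at-1, N7 stuck-at-1} — 7 in all.

7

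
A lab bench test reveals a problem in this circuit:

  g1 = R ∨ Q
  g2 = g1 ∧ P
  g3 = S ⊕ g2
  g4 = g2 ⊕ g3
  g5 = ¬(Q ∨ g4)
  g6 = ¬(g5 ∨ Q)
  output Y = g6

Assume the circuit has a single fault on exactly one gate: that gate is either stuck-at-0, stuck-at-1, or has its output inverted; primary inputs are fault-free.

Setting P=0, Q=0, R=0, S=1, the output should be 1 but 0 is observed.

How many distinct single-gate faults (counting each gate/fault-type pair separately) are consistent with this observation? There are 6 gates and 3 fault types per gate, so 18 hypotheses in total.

Fault-free: g1=0, g2=0, g3=1, g4=1, g5=0, g6=1 → 1. Observed 0.
  g1: none of the 3 fault types match ✗
  g2: none of the 3 fault types match ✗
  g3: stuck-at-0, inverted output ✓; others ✗
  g4: stuck-at-0, inverted output ✓; others ✗
  g5: stuck-at-1, inverted output ✓; others ✗
  g6: stuck-at-0, inverted output ✓; others ✗
Consistent faults: {g3 stuck-at-0, g3 inverted output, g4 stuck-at-0, g4 inverted output, g5 stuck-at-1, g5 inverted output, g6 stuck-at-0, g6 inverted output} — 8 in all.

8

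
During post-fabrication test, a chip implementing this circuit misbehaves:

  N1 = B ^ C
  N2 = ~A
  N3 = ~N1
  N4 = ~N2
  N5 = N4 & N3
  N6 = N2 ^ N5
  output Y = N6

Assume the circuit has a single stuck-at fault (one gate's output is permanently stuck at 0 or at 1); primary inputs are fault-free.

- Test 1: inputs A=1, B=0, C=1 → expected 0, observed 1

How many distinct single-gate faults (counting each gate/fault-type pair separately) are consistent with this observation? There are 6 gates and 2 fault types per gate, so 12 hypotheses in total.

5

Fault-free: N1=1, N2=0, N3=0, N4=1, N5=0, N6=0 → 0. Observed 1.
  N1 stuck-at-0: output 1 ✓
  N1 stuck-at-1: output 0 ✗
  N2 stuck-at-0: output 0 ✗
  N2 stuck-at-1: output 1 ✓
  N3 stuck-at-0: output 0 ✗
  N3 stuck-at-1: output 1 ✓
  N4 stuck-at-0: output 0 ✗
  N4 stuck-at-1: output 0 ✗
  N5 stuck-at-0: output 0 ✗
  N5 stuck-at-1: output 1 ✓
  N6 stuck-at-0: output 0 ✗
  N6 stuck-at-1: output 1 ✓
Consistent faults: {N1 stuck-at-0, N2 stuck-at-1, N3 stuck-at-1, N5 stuck-at-1, N6 stuck-at-1} — 5 in all.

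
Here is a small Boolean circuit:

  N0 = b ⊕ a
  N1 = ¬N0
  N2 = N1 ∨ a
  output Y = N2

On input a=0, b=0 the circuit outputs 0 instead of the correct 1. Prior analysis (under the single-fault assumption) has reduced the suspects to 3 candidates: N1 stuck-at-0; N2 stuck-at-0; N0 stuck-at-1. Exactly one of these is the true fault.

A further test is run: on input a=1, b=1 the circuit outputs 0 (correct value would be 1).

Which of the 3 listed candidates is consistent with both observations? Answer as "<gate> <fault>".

Evaluate each candidate on input a=1, b=1:
  N1 stuck-at-0: N0=0, N1=0 [stuck-at-0], N2=1 → 1 — eliminated
  N2 stuck-at-0: N0=0, N1=1, N2=0 [stuck-at-0] → 0 — matches
  N0 stuck-at-1: N0=1 [stuck-at-1], N1=0, N2=1 → 1 — eliminated
Only N2 stuck-at-0 reproduces the observed 0.

N2 stuck-at-0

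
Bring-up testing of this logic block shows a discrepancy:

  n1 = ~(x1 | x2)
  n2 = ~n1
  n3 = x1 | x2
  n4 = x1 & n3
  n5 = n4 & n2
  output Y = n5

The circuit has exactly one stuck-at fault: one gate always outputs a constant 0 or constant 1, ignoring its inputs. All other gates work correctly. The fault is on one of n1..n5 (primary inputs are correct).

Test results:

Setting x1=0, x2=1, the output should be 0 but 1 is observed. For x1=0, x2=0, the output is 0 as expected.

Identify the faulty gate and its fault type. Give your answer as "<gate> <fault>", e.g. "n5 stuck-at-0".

Fault-free values for test 1 (x1=0, x2=1): n1=0, n2=1, n3=1, n4=0, n5=0, giving Y=0. Observed 1.
Test 1: faults giving observed 1 are {n4 stuck-at-1, n5 stuck-at-1}.
Test 2 (x1=0, x2=0): fault-free n1=1, n2=0, n3=0, n4=0, n5=0 → 0; observed 0. Eliminates n5 stuck-at-1.
Only n4 stuck-at-1 is consistent with every test.

n4 stuck-at-1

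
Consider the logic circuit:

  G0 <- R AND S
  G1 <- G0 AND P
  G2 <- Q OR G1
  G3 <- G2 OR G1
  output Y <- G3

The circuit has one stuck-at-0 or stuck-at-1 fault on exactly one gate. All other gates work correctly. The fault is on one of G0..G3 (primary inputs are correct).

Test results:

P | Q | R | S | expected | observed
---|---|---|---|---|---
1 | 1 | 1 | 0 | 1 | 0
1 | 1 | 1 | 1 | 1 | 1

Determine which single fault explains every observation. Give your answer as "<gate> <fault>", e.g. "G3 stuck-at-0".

Fault-free values for test 1 (P=1, Q=1, R=1, S=0): G0=0, G1=0, G2=1, G3=1, giving Y=1. Observed 0.
Test 1: faults giving observed 0 are {G2 stuck-at-0, G3 stuck-at-0}.
Test 2 (P=1, Q=1, R=1, S=1): fault-free G0=1, G1=1, G2=1, G3=1 → 1; observed 1. Eliminates G3 stuck-at-0.
Only G2 stuck-at-0 is consistent with every test.

G2 stuck-at-0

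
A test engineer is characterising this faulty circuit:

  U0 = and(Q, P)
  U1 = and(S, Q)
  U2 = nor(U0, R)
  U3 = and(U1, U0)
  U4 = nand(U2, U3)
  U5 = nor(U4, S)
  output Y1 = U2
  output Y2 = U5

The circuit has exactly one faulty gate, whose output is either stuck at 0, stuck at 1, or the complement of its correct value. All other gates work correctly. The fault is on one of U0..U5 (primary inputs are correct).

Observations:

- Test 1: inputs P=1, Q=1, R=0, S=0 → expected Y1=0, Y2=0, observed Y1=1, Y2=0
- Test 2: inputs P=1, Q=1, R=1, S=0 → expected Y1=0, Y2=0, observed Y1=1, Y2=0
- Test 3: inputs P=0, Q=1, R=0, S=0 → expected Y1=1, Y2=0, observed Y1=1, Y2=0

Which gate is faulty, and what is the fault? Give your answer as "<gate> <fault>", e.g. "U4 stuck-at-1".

Fault-free values for test 1 (P=1, Q=1, R=0, S=0): U0=1, U1=0, U2=0, U3=0, U4=1, U5=0, giving Y1=0, Y2=0. Observed Y1=1, Y2=0.
Test 1: faults giving observed Y1=1, Y2=0 are {U0 stuck-at-0, U0 inverted output, U2 stuck-at-1, U2 inverted output}.
Test 2 (P=1, Q=1, R=1, S=0): fault-free U0=1, U1=0, U2=0, U3=0, U4=1, U5=0 → Y1=0, Y2=0; observed Y1=1, Y2=0. Eliminates U0 stuck-at-0, U0 inverted output.
Test 3 (P=0, Q=1, R=0, S=0): fault-free U0=0, U1=0, U2=1, U3=0, U4=1, U5=0 → Y1=1, Y2=0; observed Y1=1, Y2=0. Eliminates U2 inverted output.
Only U2 stuck-at-1 is consistent with every test.

U2 stuck-at-1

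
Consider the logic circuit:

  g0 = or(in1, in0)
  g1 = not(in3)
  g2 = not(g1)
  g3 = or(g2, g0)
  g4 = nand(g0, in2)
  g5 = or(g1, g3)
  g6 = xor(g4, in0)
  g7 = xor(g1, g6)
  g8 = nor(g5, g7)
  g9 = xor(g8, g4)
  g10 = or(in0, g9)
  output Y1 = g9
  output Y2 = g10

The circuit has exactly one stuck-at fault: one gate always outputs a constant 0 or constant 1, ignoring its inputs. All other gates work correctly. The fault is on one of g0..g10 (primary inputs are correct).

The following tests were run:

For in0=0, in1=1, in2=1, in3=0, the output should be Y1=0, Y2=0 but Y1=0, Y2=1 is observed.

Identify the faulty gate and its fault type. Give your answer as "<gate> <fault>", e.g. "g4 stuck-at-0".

g10 stuck-at-1

Fault-free values for test 1 (in0=0, in1=1, in2=1, in3=0): g0=1, g1=1, g2=0, g3=1, g4=0, g5=1, g6=0, g7=1, g8=0, g9=0, g10=0, giving Y1=0, Y2=0. Observed Y1=0, Y2=1.
Test 1: faults giving observed Y1=0, Y2=1 are {g10 stuck-at-1}.
Only g10 stuck-at-1 is consistent with every test.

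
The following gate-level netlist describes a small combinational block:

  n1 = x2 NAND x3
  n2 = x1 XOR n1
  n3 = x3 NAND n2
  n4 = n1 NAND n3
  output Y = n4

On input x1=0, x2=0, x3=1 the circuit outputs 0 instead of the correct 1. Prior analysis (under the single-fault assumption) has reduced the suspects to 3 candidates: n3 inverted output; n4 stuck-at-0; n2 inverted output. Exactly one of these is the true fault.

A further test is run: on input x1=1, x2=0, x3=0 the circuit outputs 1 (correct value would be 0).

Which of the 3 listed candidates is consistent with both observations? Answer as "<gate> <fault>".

Evaluate each candidate on input x1=1, x2=0, x3=0:
  n3 inverted output: n1=1, n2=0, n3=0 [inverted output], n4=1 → 1 — matches
  n4 stuck-at-0: n1=1, n2=0, n3=1, n4=0 [stuck-at-0] → 0 — eliminated
  n2 inverted output: n1=1, n2=1 [inverted output], n3=1, n4=0 → 0 — eliminated
Only n3 inverted output reproduces the observed 1.

n3 inverted output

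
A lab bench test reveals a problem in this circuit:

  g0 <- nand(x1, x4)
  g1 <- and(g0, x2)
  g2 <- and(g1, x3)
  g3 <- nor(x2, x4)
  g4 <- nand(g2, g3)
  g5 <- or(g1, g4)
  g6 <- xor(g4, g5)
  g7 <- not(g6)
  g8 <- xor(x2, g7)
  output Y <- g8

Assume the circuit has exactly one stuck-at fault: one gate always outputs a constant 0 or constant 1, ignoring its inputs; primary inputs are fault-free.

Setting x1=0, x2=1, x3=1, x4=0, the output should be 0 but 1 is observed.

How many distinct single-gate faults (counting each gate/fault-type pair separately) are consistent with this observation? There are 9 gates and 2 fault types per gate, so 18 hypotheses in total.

Fault-free: g0=1, g1=1, g2=1, g3=0, g4=1, g5=1, g6=0, g7=1, g8=0 → 0. Observed 1.
  g0: none of the 2 fault types match ✗
  g1: none of the 2 fault types match ✗
  g2: none of the 2 fault types match ✗
  g3: stuck-at-1 ✓; others ✗
  g4: stuck-at-0 ✓; others ✗
  g5: stuck-at-0 ✓; others ✗
  g6: stuck-at-1 ✓; others ✗
  g7: stuck-at-0 ✓; others ✗
  g8: stuck-at-1 ✓; others ✗
Consistent faults: {g3 stuck-at-1, g4 stuck-at-0, g5 stuck-at-0, g6 stuck-at-1, g7 stuck-at-0, g8 stuck-at-1} — 6 in all.

6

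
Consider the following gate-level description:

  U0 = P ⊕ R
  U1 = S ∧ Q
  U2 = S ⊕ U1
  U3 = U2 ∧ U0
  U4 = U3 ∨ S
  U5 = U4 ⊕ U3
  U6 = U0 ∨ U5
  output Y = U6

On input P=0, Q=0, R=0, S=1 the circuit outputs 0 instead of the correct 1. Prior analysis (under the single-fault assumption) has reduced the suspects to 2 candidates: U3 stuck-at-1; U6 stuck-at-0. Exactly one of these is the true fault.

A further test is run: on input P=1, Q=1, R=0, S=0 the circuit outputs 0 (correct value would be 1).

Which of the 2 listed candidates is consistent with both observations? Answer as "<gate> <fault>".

Evaluate each candidate on input P=1, Q=1, R=0, S=0:
  U3 stuck-at-1: U0=1, U1=0, U2=0, U3=1 [stuck-at-1], U4=1, U5=0, U6=1 → 1 — eliminated
  U6 stuck-at-0: U0=1, U1=0, U2=0, U3=0, U4=0, U5=0, U6=0 [stuck-at-0] → 0 — matches
Only U6 stuck-at-0 reproduces the observed 0.

U6 stuck-at-0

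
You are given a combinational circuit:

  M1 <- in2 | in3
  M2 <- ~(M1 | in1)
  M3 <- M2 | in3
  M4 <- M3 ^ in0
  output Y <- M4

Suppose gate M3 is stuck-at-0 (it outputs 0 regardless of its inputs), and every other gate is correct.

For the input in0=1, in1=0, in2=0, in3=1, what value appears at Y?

Propagate with M3 forced: M1=1, M2=0, M3=0 [stuck-at-0], M4=1.
So Y = 1. (Without the fault it would be 0.)

1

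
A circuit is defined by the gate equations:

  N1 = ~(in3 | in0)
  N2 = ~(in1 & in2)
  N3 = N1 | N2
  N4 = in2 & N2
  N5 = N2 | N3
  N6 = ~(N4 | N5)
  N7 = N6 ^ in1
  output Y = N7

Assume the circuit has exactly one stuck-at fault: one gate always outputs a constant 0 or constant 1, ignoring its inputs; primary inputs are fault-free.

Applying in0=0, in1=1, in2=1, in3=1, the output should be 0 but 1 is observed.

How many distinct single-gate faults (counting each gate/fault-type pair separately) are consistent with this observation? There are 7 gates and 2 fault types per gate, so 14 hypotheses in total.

Fault-free: N1=0, N2=0, N3=0, N4=0, N5=0, N6=1, N7=0 → 0. Observed 1.
  N1 stuck-at-0: output 0 ✗
  N1 stuck-at-1: output 1 ✓
  N2 stuck-at-0: output 0 ✗
  N2 stuck-at-1: output 1 ✓
  N3 stuck-at-0: output 0 ✗
  N3 stuck-at-1: output 1 ✓
  N4 stuck-at-0: output 0 ✗
  N4 stuck-at-1: output 1 ✓
  N5 stuck-at-0: output 0 ✗
  N5 stuck-at-1: output 1 ✓
  N6 stuck-at-0: output 1 ✓
  N6 stuck-at-1: output 0 ✗
  N7 stuck-at-0: output 0 ✗
  N7 stuck-at-1: output 1 ✓
Consistent faults: {N1 stuck-at-1, N2 stuck-at-1, N3 stuck-at-1, N4 stuck-at-1, N5 stuck-at-1, N6 stuck-at-0, N7 stuck-at-1} — 7 in all.

7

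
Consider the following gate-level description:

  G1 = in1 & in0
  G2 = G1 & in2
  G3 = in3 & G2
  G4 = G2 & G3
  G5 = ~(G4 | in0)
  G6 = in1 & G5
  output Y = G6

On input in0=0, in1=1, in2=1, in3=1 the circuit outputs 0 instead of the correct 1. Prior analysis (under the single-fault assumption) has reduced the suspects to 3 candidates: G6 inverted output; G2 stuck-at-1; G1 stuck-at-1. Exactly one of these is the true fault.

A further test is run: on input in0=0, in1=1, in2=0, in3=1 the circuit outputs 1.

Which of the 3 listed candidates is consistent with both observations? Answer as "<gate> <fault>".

G1 stuck-at-1

Evaluate each candidate on input in0=0, in1=1, in2=0, in3=1:
  G6 inverted output: G1=0, G2=0, G3=0, G4=0, G5=1, G6=0 [inverted output] → 0 — eliminated
  G2 stuck-at-1: G1=0, G2=1 [stuck-at-1], G3=1, G4=1, G5=0, G6=0 → 0 — eliminated
  G1 stuck-at-1: G1=1 [stuck-at-1], G2=0, G3=0, G4=0, G5=1, G6=1 → 1 — matches
Only G1 stuck-at-1 reproduces the observed 1.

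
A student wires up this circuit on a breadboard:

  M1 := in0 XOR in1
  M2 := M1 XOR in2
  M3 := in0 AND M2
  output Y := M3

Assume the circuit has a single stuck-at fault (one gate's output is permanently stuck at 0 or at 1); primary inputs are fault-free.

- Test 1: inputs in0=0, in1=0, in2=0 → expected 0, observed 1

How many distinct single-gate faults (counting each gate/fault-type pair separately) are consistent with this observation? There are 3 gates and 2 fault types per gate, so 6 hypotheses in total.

1

Fault-free: M1=0, M2=0, M3=0 → 0. Observed 1.
  M1 stuck-at-0: output 0 ✗
  M1 stuck-at-1: output 0 ✗
  M2 stuck-at-0: output 0 ✗
  M2 stuck-at-1: output 0 ✗
  M3 stuck-at-0: output 0 ✗
  M3 stuck-at-1: output 1 ✓
Consistent faults: {M3 stuck-at-1} — 1 in all.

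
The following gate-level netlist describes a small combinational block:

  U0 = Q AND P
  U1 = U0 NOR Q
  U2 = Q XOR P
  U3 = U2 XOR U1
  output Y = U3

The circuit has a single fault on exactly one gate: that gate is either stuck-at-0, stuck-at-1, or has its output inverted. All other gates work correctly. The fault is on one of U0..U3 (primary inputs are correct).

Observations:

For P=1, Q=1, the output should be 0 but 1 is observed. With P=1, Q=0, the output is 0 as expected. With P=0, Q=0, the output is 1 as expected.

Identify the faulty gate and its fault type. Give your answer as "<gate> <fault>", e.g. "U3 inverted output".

U1 stuck-at-1

Fault-free values for test 1 (P=1, Q=1): U0=1, U1=0, U2=0, U3=0, giving Y=0. Observed 1.
Test 1: faults giving observed 1 are {U1 stuck-at-1, U1 inverted output, U2 stuck-at-1, U2 inverted output, U3 stuck-at-1, U3 inverted output}.
Test 2 (P=1, Q=0): fault-free U0=0, U1=1, U2=1, U3=0 → 0; observed 0. Eliminates U1 inverted output, U2 inverted output, U3 stuck-at-1, U3 inverted output.
Test 3 (P=0, Q=0): fault-free U0=0, U1=1, U2=0, U3=1 → 1; observed 1. Eliminates U2 stuck-at-1.
Only U1 stuck-at-1 is consistent with every test.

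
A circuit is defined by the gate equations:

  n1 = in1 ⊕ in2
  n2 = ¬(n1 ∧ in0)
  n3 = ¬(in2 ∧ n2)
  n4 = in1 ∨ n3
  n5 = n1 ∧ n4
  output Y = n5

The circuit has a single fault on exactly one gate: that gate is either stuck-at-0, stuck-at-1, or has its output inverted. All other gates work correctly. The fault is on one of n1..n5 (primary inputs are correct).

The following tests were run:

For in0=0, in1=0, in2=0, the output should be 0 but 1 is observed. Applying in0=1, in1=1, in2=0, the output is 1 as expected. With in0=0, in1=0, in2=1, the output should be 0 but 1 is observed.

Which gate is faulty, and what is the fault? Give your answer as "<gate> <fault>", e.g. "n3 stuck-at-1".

n5 stuck-at-1

Fault-free values for test 1 (in0=0, in1=0, in2=0): n1=0, n2=1, n3=1, n4=1, n5=0, giving Y=0. Observed 1.
Test 1: faults giving observed 1 are {n1 stuck-at-1, n1 inverted output, n5 stuck-at-1, n5 inverted output}.
Test 2 (in0=1, in1=1, in2=0): fault-free n1=1, n2=0, n3=1, n4=1, n5=1 → 1; observed 1. Eliminates n1 inverted output, n5 inverted output.
Test 3 (in0=0, in1=0, in2=1): fault-free n1=1, n2=1, n3=0, n4=0, n5=0 → 0; observed 1. Eliminates n1 stuck-at-1.
Only n5 stuck-at-1 is consistent with every test.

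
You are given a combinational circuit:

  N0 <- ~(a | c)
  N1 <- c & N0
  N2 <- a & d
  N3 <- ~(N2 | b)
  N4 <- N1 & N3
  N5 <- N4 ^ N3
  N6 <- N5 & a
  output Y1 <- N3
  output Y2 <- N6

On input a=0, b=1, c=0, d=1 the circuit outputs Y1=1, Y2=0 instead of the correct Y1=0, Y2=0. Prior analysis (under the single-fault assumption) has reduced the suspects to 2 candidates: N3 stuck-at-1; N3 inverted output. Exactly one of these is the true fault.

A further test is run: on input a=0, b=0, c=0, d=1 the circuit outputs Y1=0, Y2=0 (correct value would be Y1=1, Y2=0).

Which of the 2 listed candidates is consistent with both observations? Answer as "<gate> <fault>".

Evaluate each candidate on input a=0, b=0, c=0, d=1:
  N3 stuck-at-1: N0=1, N1=0, N2=0, N3=1 [stuck-at-1], N4=0, N5=1, N6=0 → Y1=1, Y2=0 — eliminated
  N3 inverted output: N0=1, N1=0, N2=0, N3=0 [inverted output], N4=0, N5=0, N6=0 → Y1=0, Y2=0 — matches
Only N3 inverted output reproduces the observed Y1=0, Y2=0.

N3 inverted output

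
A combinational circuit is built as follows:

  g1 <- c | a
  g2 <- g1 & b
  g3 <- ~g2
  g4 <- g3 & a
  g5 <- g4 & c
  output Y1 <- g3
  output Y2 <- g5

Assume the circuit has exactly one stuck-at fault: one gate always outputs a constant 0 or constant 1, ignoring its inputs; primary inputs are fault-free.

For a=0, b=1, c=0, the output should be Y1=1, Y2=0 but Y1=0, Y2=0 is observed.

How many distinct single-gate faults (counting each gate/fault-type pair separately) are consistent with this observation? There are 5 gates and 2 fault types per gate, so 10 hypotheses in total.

Fault-free: g1=0, g2=0, g3=1, g4=0, g5=0 → Y1=1, Y2=0. Observed Y1=0, Y2=0.
  g1 stuck-at-0: output Y1=1, Y2=0 ✗
  g1 stuck-at-1: output Y1=0, Y2=0 ✓
  g2 stuck-at-0: output Y1=1, Y2=0 ✗
  g2 stuck-at-1: output Y1=0, Y2=0 ✓
  g3 stuck-at-0: output Y1=0, Y2=0 ✓
  g3 stuck-at-1: output Y1=1, Y2=0 ✗
  g4 stuck-at-0: output Y1=1, Y2=0 ✗
  g4 stuck-at-1: output Y1=1, Y2=0 ✗
  g5 stuck-at-0: output Y1=1, Y2=0 ✗
  g5 stuck-at-1: output Y1=1, Y2=1 ✗
Consistent faults: {g1 stuck-at-1, g2 stuck-at-1, g3 stuck-at-0} — 3 in all.

3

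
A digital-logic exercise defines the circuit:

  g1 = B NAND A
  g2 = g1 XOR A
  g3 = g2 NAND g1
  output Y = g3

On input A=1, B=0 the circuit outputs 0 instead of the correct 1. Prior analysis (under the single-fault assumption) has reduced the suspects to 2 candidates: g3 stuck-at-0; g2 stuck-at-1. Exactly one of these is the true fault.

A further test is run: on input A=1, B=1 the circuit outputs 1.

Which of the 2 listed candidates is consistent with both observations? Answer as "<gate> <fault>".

g2 stuck-at-1

Evaluate each candidate on input A=1, B=1:
  g3 stuck-at-0: g1=0, g2=1, g3=0 [stuck-at-0] → 0 — eliminated
  g2 stuck-at-1: g1=0, g2=1 [stuck-at-1], g3=1 → 1 — matches
Only g2 stuck-at-1 reproduces the observed 1.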